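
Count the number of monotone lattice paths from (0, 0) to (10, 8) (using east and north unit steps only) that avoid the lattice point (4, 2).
Number of paths = 29898

Total paths from (0, 0) to (10, 8): C(18, 10) = 43758. Paths through (4, 2): (paths (0, 0) → (4, 2)) × (paths (4, 2) → (10, 8)) = C(6, 4) · C(12, 6) = 15 · 924 = 13860. Avoidance count = 43758 − 13860 = 29898.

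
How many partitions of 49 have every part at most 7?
p(49, parts ≤ 7) = 16475

Use the recurrence p(n, m) = p(n, m−1) + p(n−m, m): either the largest part is < m (count p(n, m−1)) or the largest part is exactly m (remove one copy of m, count p(n−m, m)). With p(0, ·) = 1 this gives p(49, parts ≤ 7) = 16475. (By conjugating Young diagrams, this also counts partitions of 49 into at most 7 parts.)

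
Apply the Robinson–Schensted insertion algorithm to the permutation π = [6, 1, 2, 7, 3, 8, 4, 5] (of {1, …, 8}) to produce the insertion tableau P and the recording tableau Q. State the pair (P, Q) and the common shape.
P = [1, 2, 3, 4, 5] / [6, 7, 8];  Q = [1, 3, 4, 6, 8] / [2, 5, 7];  common shape = (5, 3)

Row-insert the values π_1, π_2, … into P one at a time, bumping the leftmost entry strictly greater than the inserted value down to the next row. The recording tableau Q records, in position (i, j), the step at which that cell was added to P.
  Insert 6 (step 1): P = [6];  Q = [1]
  Insert 1 (step 2): P = [1] / [6];  Q = [1] / [2]
  Insert 2 (step 3): P = [1, 2] / [6];  Q = [1, 3] / [2]
  Insert 7 (step 4): P = [1, 2, 7] / [6];  Q = [1, 3, 4] / [2]
  Insert 3 (step 5): P = [1, 2, 3] / [6, 7];  Q = [1, 3, 4] / [2, 5]
  Insert 8 (step 6): P = [1, 2, 3, 8] / [6, 7];  Q = [1, 3, 4, 6] / [2, 5]
  Insert 4 (step 7): P = [1, 2, 3, 4] / [6, 7, 8];  Q = [1, 3, 4, 6] / [2, 5, 7]
  Insert 5 (step 8): P = [1, 2, 3, 4, 5] / [6, 7, 8];  Q = [1, 3, 4, 6, 8] / [2, 5, 7]
Final shape: (5, 3).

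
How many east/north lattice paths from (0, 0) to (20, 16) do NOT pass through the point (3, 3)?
Number of paths = 4912675110

Total paths from (0, 0) to (20, 16): C(36, 20) = 7307872110. Paths through (3, 3): (paths (0, 0) → (3, 3)) × (paths (3, 3) → (20, 16)) = C(6, 3) · C(30, 17) = 20 · 119759850 = 2395197000. Avoidance count = 7307872110 − 2395197000 = 4912675110.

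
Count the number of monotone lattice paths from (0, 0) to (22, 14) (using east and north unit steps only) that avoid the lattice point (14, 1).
Number of paths = 3793244850

Total paths from (0, 0) to (22, 14): C(36, 22) = 3796297200. Paths through (14, 1): (paths (0, 0) → (14, 1)) × (paths (14, 1) → (22, 14)) = C(15, 14) · C(21, 8) = 15 · 203490 = 3052350. Avoidance count = 3796297200 − 3052350 = 3793244850.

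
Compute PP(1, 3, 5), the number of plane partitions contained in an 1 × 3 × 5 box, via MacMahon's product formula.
PP(1, 3, 5) = 56

Evaluate the triple product over i = 1..1, j = 1..3, k = 1..5. The factors are (2/1) · (3/2) · (4/3) · (5/4) · (6/5) · (3/2) · (4/3) · (5/4) · … (15 factors total). The numerators and denominators telescope so the product is an integer; carrying out the multiplication exactly gives PP(1, 3, 5) = 56.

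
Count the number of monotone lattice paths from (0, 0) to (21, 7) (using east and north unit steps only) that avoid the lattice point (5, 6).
Number of paths = 1176186

Total paths from (0, 0) to (21, 7): C(28, 21) = 1184040. Paths through (5, 6): (paths (0, 0) → (5, 6)) × (paths (5, 6) → (21, 7)) = C(11, 5) · C(17, 16) = 462 · 17 = 7854. Avoidance count = 1184040 − 7854 = 1176186.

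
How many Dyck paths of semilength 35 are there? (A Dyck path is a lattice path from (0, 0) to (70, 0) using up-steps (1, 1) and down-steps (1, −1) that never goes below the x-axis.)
C_35 = 3116285494907301262

These Dyck paths are counted by the Catalan number C_n = (1/(n + 1)) · C(2n, n). For n = 35: C_35 = (1/36) · C(70, 35) = 112186277816662845432/36 = 3116285494907301262.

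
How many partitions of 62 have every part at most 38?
p(62, parts ≤ 38) = 1294393

Use the recurrence p(n, m) = p(n, m−1) + p(n−m, m): either the largest part is < m (count p(n, m−1)) or the largest part is exactly m (remove one copy of m, count p(n−m, m)). With p(0, ·) = 1 this gives p(62, parts ≤ 38) = 1294393. (By conjugating Young diagrams, this also counts partitions of 62 into at most 38 parts.)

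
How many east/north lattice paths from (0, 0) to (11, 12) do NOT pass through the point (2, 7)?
Number of paths = 1280006

Total paths from (0, 0) to (11, 12): C(23, 11) = 1352078. Paths through (2, 7): (paths (0, 0) → (2, 7)) × (paths (2, 7) → (11, 12)) = C(9, 2) · C(14, 9) = 36 · 2002 = 72072. Avoidance count = 1352078 − 72072 = 1280006.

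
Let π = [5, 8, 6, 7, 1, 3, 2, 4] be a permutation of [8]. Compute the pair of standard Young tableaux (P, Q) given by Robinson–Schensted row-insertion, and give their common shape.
P = [1, 2, 4] / [3, 6, 7] / [5] / [8];  Q = [1, 2, 4] / [3, 6, 8] / [5] / [7];  common shape = (3, 3, 1, 1)

Row-insert the values π_1, π_2, … into P one at a time, bumping the leftmost entry strictly greater than the inserted value down to the next row. The recording tableau Q records, in position (i, j), the step at which that cell was added to P.
  Insert 5 (step 1): P = [5];  Q = [1]
  Insert 8 (step 2): P = [5, 8];  Q = [1, 2]
  Insert 6 (step 3): P = [5, 6] / [8];  Q = [1, 2] / [3]
  Insert 7 (step 4): P = [5, 6, 7] / [8];  Q = [1, 2, 4] / [3]
  Insert 1 (step 5): P = [1, 6, 7] / [5] / [8];  Q = [1, 2, 4] / [3] / [5]
  Insert 3 (step 6): P = [1, 3, 7] / [5, 6] / [8];  Q = [1, 2, 4] / [3, 6] / [5]
  Insert 2 (step 7): P = [1, 2, 7] / [3, 6] / [5] / [8];  Q = [1, 2, 4] / [3, 6] / [5] / [7]
  Insert 4 (step 8): P = [1, 2, 4] / [3, 6, 7] / [5] / [8];  Q = [1, 2, 4] / [3, 6, 8] / [5] / [7]
Final shape: (3, 3, 1, 1).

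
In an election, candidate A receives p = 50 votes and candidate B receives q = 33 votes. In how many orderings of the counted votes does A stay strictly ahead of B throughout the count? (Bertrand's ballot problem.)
Strict-lead orderings = 30599544078658814831442

Total orderings of the 83 votes with 50 for A: C(83, 50) = 149397774031098919471158. By the Bertrand ballot formula (Cycle Lemma / reflection principle), the number of orderings in which A is strictly ahead of B throughout is (p − q)/(p + q) · C(p + q, p) = (50 − 33)/(50 + 33) · 149397774031098919471158 = 30599544078658814831442.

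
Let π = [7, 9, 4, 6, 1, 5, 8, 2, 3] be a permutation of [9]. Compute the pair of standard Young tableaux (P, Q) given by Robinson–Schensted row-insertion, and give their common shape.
P = [1, 2, 3] / [4, 5, 8] / [6, 9] / [7];  Q = [1, 2, 7] / [3, 4, 9] / [5, 6] / [8];  common shape = (3, 3, 2, 1)

Row-insert the values π_1, π_2, … into P one at a time, bumping the leftmost entry strictly greater than the inserted value down to the next row. The recording tableau Q records, in position (i, j), the step at which that cell was added to P.
  Insert 7 (step 1): P = [7];  Q = [1]
  Insert 9 (step 2): P = [7, 9];  Q = [1, 2]
  Insert 4 (step 3): P = [4, 9] / [7];  Q = [1, 2] / [3]
  Insert 6 (step 4): P = [4, 6] / [7, 9];  Q = [1, 2] / [3, 4]
  Insert 1 (step 5): P = [1, 6] / [4, 9] / [7];  Q = [1, 2] / [3, 4] / [5]
  Insert 5 (step 6): P = [1, 5] / [4, 6] / [7, 9];  Q = [1, 2] / [3, 4] / [5, 6]
  Insert 8 (step 7): P = [1, 5, 8] / [4, 6] / [7, 9];  Q = [1, 2, 7] / [3, 4] / [5, 6]
  Insert 2 (step 8): P = [1, 2, 8] / [4, 5] / [6, 9] / [7];  Q = [1, 2, 7] / [3, 4] / [5, 6] / [8]
  Insert 3 (step 9): P = [1, 2, 3] / [4, 5, 8] / [6, 9] / [7];  Q = [1, 2, 7] / [3, 4, 9] / [5, 6] / [8]
Final shape: (3, 3, 2, 1).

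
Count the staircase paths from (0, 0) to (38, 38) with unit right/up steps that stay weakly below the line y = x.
C_38 = 176733862787006701400

These NE paths below the diagonal are counted by the Catalan number C_n = (1/(n + 1)) · C(2n, n). For n = 38: C_38 = (1/39) · C(76, 38) = 6892620648693261354600/39 = 176733862787006701400.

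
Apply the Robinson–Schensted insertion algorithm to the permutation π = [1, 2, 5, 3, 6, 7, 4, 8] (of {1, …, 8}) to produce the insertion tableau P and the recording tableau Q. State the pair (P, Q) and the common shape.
P = [1, 2, 3, 4, 7, 8] / [5, 6];  Q = [1, 2, 3, 5, 6, 8] / [4, 7];  common shape = (6, 2)

Row-insert the values π_1, π_2, … into P one at a time, bumping the leftmost entry strictly greater than the inserted value down to the next row. The recording tableau Q records, in position (i, j), the step at which that cell was added to P.
  Insert 1 (step 1): P = [1];  Q = [1]
  Insert 2 (step 2): P = [1, 2];  Q = [1, 2]
  Insert 5 (step 3): P = [1, 2, 5];  Q = [1, 2, 3]
  Insert 3 (step 4): P = [1, 2, 3] / [5];  Q = [1, 2, 3] / [4]
  Insert 6 (step 5): P = [1, 2, 3, 6] / [5];  Q = [1, 2, 3, 5] / [4]
  Insert 7 (step 6): P = [1, 2, 3, 6, 7] / [5];  Q = [1, 2, 3, 5, 6] / [4]
  Insert 4 (step 7): P = [1, 2, 3, 4, 7] / [5, 6];  Q = [1, 2, 3, 5, 6] / [4, 7]
  Insert 8 (step 8): P = [1, 2, 3, 4, 7, 8] / [5, 6];  Q = [1, 2, 3, 5, 6, 8] / [4, 7]
Final shape: (6, 2).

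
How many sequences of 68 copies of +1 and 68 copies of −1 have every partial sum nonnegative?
C_68 = 86218923998960285726185640663701108500

These ballot sequences are counted by the Catalan number C_n = (1/(n + 1)) · C(2n, n). For n = 68: C_68 = (1/69) · C(136, 68) = 5949105755928259715106809205795376486500/69 = 86218923998960285726185640663701108500.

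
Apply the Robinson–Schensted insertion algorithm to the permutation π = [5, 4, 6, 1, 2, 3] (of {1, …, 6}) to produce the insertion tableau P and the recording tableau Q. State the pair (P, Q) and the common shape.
P = [1, 2, 3] / [4, 6] / [5];  Q = [1, 3, 6] / [2, 5] / [4];  common shape = (3, 2, 1)

Row-insert the values π_1, π_2, … into P one at a time, bumping the leftmost entry strictly greater than the inserted value down to the next row. The recording tableau Q records, in position (i, j), the step at which that cell was added to P.
  Insert 5 (step 1): P = [5];  Q = [1]
  Insert 4 (step 2): P = [4] / [5];  Q = [1] / [2]
  Insert 6 (step 3): P = [4, 6] / [5];  Q = [1, 3] / [2]
  Insert 1 (step 4): P = [1, 6] / [4] / [5];  Q = [1, 3] / [2] / [4]
  Insert 2 (step 5): P = [1, 2] / [4, 6] / [5];  Q = [1, 3] / [2, 5] / [4]
  Insert 3 (step 6): P = [1, 2, 3] / [4, 6] / [5];  Q = [1, 3, 6] / [2, 5] / [4]
Final shape: (3, 2, 1).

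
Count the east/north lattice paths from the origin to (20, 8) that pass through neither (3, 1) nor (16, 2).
Number of paths = 1703319

Inclusion–exclusion. Total paths: C(28, 20) = 3108105. Through P₁: C(4, 3)·C(24, 17) = 1384416. Through P₂: C(18, 16)·C(10, 4) = 32130. Since P₁ is strictly southwest of P₂, a monotone path through both must visit P₁ then P₂; paths through both = C(4, 3)·C(14, 13)·C(10, 4) = 11760. Avoid both = 3108105 − 1384416 − 32130 + 11760 = 1703319.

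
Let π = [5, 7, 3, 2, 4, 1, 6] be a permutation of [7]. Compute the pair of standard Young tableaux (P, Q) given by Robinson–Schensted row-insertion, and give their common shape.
P = [1, 4, 6] / [2, 7] / [3] / [5];  Q = [1, 2, 7] / [3, 5] / [4] / [6];  common shape = (3, 2, 1, 1)

Row-insert the values π_1, π_2, … into P one at a time, bumping the leftmost entry strictly greater than the inserted value down to the next row. The recording tableau Q records, in position (i, j), the step at which that cell was added to P.
  Insert 5 (step 1): P = [5];  Q = [1]
  Insert 7 (step 2): P = [5, 7];  Q = [1, 2]
  Insert 3 (step 3): P = [3, 7] / [5];  Q = [1, 2] / [3]
  Insert 2 (step 4): P = [2, 7] / [3] / [5];  Q = [1, 2] / [3] / [4]
  Insert 4 (step 5): P = [2, 4] / [3, 7] / [5];  Q = [1, 2] / [3, 5] / [4]
  Insert 1 (step 6): P = [1, 4] / [2, 7] / [3] / [5];  Q = [1, 2] / [3, 5] / [4] / [6]
  Insert 6 (step 7): P = [1, 4, 6] / [2, 7] / [3] / [5];  Q = [1, 2, 7] / [3, 5] / [4] / [6]
Final shape: (3, 2, 1, 1).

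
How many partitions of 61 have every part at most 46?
p(61, parts ≤ 46) = 1120997

Use the recurrence p(n, m) = p(n, m−1) + p(n−m, m): either the largest part is < m (count p(n, m−1)) or the largest part is exactly m (remove one copy of m, count p(n−m, m)). With p(0, ·) = 1 this gives p(61, parts ≤ 46) = 1120997. (By conjugating Young diagrams, this also counts partitions of 61 into at most 46 parts.)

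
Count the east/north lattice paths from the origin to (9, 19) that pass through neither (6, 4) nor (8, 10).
Number of paths = 6356760

Inclusion–exclusion. Total paths: C(28, 9) = 6906900. Through P₁: C(10, 6)·C(18, 3) = 171360. Through P₂: C(18, 8)·C(10, 1) = 437580. Since P₁ is strictly southwest of P₂, a monotone path through both must visit P₁ then P₂; paths through both = C(10, 6)·C(8, 2)·C(10, 1) = 58800. Avoid both = 6906900 − 171360 − 437580 + 58800 = 6356760.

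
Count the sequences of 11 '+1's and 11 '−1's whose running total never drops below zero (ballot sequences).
C_11 = 58786

These ballot sequences are counted by the Catalan number C_n = (1/(n + 1)) · C(2n, n). For n = 11: C_11 = (1/12) · C(22, 11) = 705432/12 = 58786.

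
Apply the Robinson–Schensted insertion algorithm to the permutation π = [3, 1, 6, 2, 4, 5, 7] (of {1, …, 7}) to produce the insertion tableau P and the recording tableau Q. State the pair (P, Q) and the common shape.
P = [1, 2, 4, 5, 7] / [3, 6];  Q = [1, 3, 5, 6, 7] / [2, 4];  common shape = (5, 2)

Row-insert the values π_1, π_2, … into P one at a time, bumping the leftmost entry strictly greater than the inserted value down to the next row. The recording tableau Q records, in position (i, j), the step at which that cell was added to P.
  Insert 3 (step 1): P = [3];  Q = [1]
  Insert 1 (step 2): P = [1] / [3];  Q = [1] / [2]
  Insert 6 (step 3): P = [1, 6] / [3];  Q = [1, 3] / [2]
  Insert 2 (step 4): P = [1, 2] / [3, 6];  Q = [1, 3] / [2, 4]
  Insert 4 (step 5): P = [1, 2, 4] / [3, 6];  Q = [1, 3, 5] / [2, 4]
  Insert 5 (step 6): P = [1, 2, 4, 5] / [3, 6];  Q = [1, 3, 5, 6] / [2, 4]
  Insert 7 (step 7): P = [1, 2, 4, 5, 7] / [3, 6];  Q = [1, 3, 5, 6, 7] / [2, 4]
Final shape: (5, 2).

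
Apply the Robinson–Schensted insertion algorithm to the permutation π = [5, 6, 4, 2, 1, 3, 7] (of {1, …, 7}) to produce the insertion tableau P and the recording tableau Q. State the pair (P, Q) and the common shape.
P = [1, 3, 7] / [2, 6] / [4] / [5];  Q = [1, 2, 7] / [3, 6] / [4] / [5];  common shape = (3, 2, 1, 1)

Row-insert the values π_1, π_2, … into P one at a time, bumping the leftmost entry strictly greater than the inserted value down to the next row. The recording tableau Q records, in position (i, j), the step at which that cell was added to P.
  Insert 5 (step 1): P = [5];  Q = [1]
  Insert 6 (step 2): P = [5, 6];  Q = [1, 2]
  Insert 4 (step 3): P = [4, 6] / [5];  Q = [1, 2] / [3]
  Insert 2 (step 4): P = [2, 6] / [4] / [5];  Q = [1, 2] / [3] / [4]
  Insert 1 (step 5): P = [1, 6] / [2] / [4] / [5];  Q = [1, 2] / [3] / [4] / [5]
  Insert 3 (step 6): P = [1, 3] / [2, 6] / [4] / [5];  Q = [1, 2] / [3, 6] / [4] / [5]
  Insert 7 (step 7): P = [1, 3, 7] / [2, 6] / [4] / [5];  Q = [1, 2, 7] / [3, 6] / [4] / [5]
Final shape: (3, 2, 1, 1).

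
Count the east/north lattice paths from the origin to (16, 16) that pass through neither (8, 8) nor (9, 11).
Number of paths = 343191330

Inclusion–exclusion. Total paths: C(32, 16) = 601080390. Through P₁: C(16, 8)·C(16, 8) = 165636900. Through P₂: C(20, 9)·C(12, 7) = 133024320. Since P₁ is strictly southwest of P₂, a monotone path through both must visit P₁ then P₂; paths through both = C(16, 8)·C(4, 1)·C(12, 7) = 40772160. Avoid both = 601080390 − 165636900 − 133024320 + 40772160 = 343191330.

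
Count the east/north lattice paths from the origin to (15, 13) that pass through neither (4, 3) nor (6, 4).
Number of paths = 19992000

Inclusion–exclusion. Total paths: C(28, 15) = 37442160. Through P₁: C(7, 4)·C(21, 11) = 12345060. Through P₂: C(10, 6)·C(18, 9) = 10210200. Since P₁ is strictly southwest of P₂, a monotone path through both must visit P₁ then P₂; paths through both = C(7, 4)·C(3, 2)·C(18, 9) = 5105100. Avoid both = 37442160 − 12345060 − 10210200 + 5105100 = 19992000.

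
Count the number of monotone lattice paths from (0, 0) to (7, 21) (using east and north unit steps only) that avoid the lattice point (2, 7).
Number of paths = 765432

Total paths from (0, 0) to (7, 21): C(28, 7) = 1184040. Paths through (2, 7): (paths (0, 0) → (2, 7)) × (paths (2, 7) → (7, 21)) = C(9, 2) · C(19, 5) = 36 · 11628 = 418608. Avoidance count = 1184040 − 418608 = 765432.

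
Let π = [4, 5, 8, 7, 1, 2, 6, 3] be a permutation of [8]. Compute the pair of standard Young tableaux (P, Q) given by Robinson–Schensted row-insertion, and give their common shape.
P = [1, 2, 3] / [4, 5, 6] / [7] / [8];  Q = [1, 2, 3] / [4, 6, 7] / [5] / [8];  common shape = (3, 3, 1, 1)

Row-insert the values π_1, π_2, … into P one at a time, bumping the leftmost entry strictly greater than the inserted value down to the next row. The recording tableau Q records, in position (i, j), the step at which that cell was added to P.
  Insert 4 (step 1): P = [4];  Q = [1]
  Insert 5 (step 2): P = [4, 5];  Q = [1, 2]
  Insert 8 (step 3): P = [4, 5, 8];  Q = [1, 2, 3]
  Insert 7 (step 4): P = [4, 5, 7] / [8];  Q = [1, 2, 3] / [4]
  Insert 1 (step 5): P = [1, 5, 7] / [4] / [8];  Q = [1, 2, 3] / [4] / [5]
  Insert 2 (step 6): P = [1, 2, 7] / [4, 5] / [8];  Q = [1, 2, 3] / [4, 6] / [5]
  Insert 6 (step 7): P = [1, 2, 6] / [4, 5, 7] / [8];  Q = [1, 2, 3] / [4, 6, 7] / [5]
  Insert 3 (step 8): P = [1, 2, 3] / [4, 5, 6] / [7] / [8];  Q = [1, 2, 3] / [4, 6, 7] / [5] / [8]
Final shape: (3, 3, 1, 1).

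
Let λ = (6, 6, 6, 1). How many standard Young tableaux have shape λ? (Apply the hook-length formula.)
# SYT of shape (6, 6, 6, 1) = 1108536

Hook-length formula: f^λ = n! / Π hook(c), product over all cells c of the Young diagram. For λ = (6, 6, 6, 1), n = 19 boxes. Hook lengths by row (left-to-right, top-to-bottom): [9, 7, 6, 5, 4, 3]; [8, 6, 5, 4, 3, 2]; [7, 5, 4, 3, 2, 1]; [1]. Product of hooks = 109734912000. So f^λ = 19! / 109734912000 = 121645100408832000 / 109734912000 = 1108536.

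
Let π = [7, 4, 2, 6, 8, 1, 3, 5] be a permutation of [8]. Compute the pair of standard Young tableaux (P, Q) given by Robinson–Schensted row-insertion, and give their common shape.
P = [1, 3, 5] / [2, 6, 8] / [4] / [7];  Q = [1, 4, 5] / [2, 7, 8] / [3] / [6];  common shape = (3, 3, 1, 1)

Row-insert the values π_1, π_2, … into P one at a time, bumping the leftmost entry strictly greater than the inserted value down to the next row. The recording tableau Q records, in position (i, j), the step at which that cell was added to P.
  Insert 7 (step 1): P = [7];  Q = [1]
  Insert 4 (step 2): P = [4] / [7];  Q = [1] / [2]
  Insert 2 (step 3): P = [2] / [4] / [7];  Q = [1] / [2] / [3]
  Insert 6 (step 4): P = [2, 6] / [4] / [7];  Q = [1, 4] / [2] / [3]
  Insert 8 (step 5): P = [2, 6, 8] / [4] / [7];  Q = [1, 4, 5] / [2] / [3]
  Insert 1 (step 6): P = [1, 6, 8] / [2] / [4] / [7];  Q = [1, 4, 5] / [2] / [3] / [6]
  Insert 3 (step 7): P = [1, 3, 8] / [2, 6] / [4] / [7];  Q = [1, 4, 5] / [2, 7] / [3] / [6]
  Insert 5 (step 8): P = [1, 3, 5] / [2, 6, 8] / [4] / [7];  Q = [1, 4, 5] / [2, 7, 8] / [3] / [6]
Final shape: (3, 3, 1, 1).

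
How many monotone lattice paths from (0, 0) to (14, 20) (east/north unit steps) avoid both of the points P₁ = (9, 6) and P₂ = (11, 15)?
Number of paths = 916527940

Inclusion–exclusion. Total paths: C(34, 14) = 1391975640. Through P₁: C(15, 9)·C(19, 5) = 58198140. Through P₂: C(26, 11)·C(8, 3) = 432664960. Since P₁ is strictly southwest of P₂, a monotone path through both must visit P₁ then P₂; paths through both = C(15, 9)·C(11, 2)·C(8, 3) = 15415400. Avoid both = 1391975640 − 58198140 − 432664960 + 15415400 = 916527940.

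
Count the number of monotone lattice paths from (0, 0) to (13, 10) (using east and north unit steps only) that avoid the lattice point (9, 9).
Number of paths = 900966

Total paths from (0, 0) to (13, 10): C(23, 13) = 1144066. Paths through (9, 9): (paths (0, 0) → (9, 9)) × (paths (9, 9) → (13, 10)) = C(18, 9) · C(5, 4) = 48620 · 5 = 243100. Avoidance count = 1144066 − 243100 = 900966.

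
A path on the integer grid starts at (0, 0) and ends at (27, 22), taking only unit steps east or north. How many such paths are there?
Number of paths = 49699896548176

A monotone lattice path from (0, 0) to (27, 22) consists of 27 east steps and 22 north steps in some order, so it is determined by which 27 of the 49 steps are east. The count is C(49, 27) = 49699896548176.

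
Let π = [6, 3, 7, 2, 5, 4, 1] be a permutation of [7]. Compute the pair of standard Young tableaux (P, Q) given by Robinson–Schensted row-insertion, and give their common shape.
P = [1, 4] / [2, 5] / [3, 7] / [6];  Q = [1, 3] / [2, 5] / [4, 6] / [7];  common shape = (2, 2, 2, 1)

Row-insert the values π_1, π_2, … into P one at a time, bumping the leftmost entry strictly greater than the inserted value down to the next row. The recording tableau Q records, in position (i, j), the step at which that cell was added to P.
  Insert 6 (step 1): P = [6];  Q = [1]
  Insert 3 (step 2): P = [3] / [6];  Q = [1] / [2]
  Insert 7 (step 3): P = [3, 7] / [6];  Q = [1, 3] / [2]
  Insert 2 (step 4): P = [2, 7] / [3] / [6];  Q = [1, 3] / [2] / [4]
  Insert 5 (step 5): P = [2, 5] / [3, 7] / [6];  Q = [1, 3] / [2, 5] / [4]
  Insert 4 (step 6): P = [2, 4] / [3, 5] / [6, 7];  Q = [1, 3] / [2, 5] / [4, 6]
  Insert 1 (step 7): P = [1, 4] / [2, 5] / [3, 7] / [6];  Q = [1, 3] / [2, 5] / [4, 6] / [7]
Final shape: (2, 2, 2, 1).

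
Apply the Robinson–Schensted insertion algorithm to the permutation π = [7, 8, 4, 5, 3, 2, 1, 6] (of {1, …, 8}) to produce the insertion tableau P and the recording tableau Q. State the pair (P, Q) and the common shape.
P = [1, 5, 6] / [2, 8] / [3] / [4] / [7];  Q = [1, 2, 8] / [3, 4] / [5] / [6] / [7];  common shape = (3, 2, 1, 1, 1)

Row-insert the values π_1, π_2, … into P one at a time, bumping the leftmost entry strictly greater than the inserted value down to the next row. The recording tableau Q records, in position (i, j), the step at which that cell was added to P.
  Insert 7 (step 1): P = [7];  Q = [1]
  Insert 8 (step 2): P = [7, 8];  Q = [1, 2]
  Insert 4 (step 3): P = [4, 8] / [7];  Q = [1, 2] / [3]
  Insert 5 (step 4): P = [4, 5] / [7, 8];  Q = [1, 2] / [3, 4]
  Insert 3 (step 5): P = [3, 5] / [4, 8] / [7];  Q = [1, 2] / [3, 4] / [5]
  Insert 2 (step 6): P = [2, 5] / [3, 8] / [4] / [7];  Q = [1, 2] / [3, 4] / [5] / [6]
  Insert 1 (step 7): P = [1, 5] / [2, 8] / [3] / [4] / [7];  Q = [1, 2] / [3, 4] / [5] / [6] / [7]
  Insert 6 (step 8): P = [1, 5, 6] / [2, 8] / [3] / [4] / [7];  Q = [1, 2, 8] / [3, 4] / [5] / [6] / [7]
Final shape: (3, 2, 1, 1, 1).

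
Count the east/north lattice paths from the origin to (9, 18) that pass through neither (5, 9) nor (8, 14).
Number of paths = 2217105

Inclusion–exclusion. Total paths: C(27, 9) = 4686825. Through P₁: C(14, 5)·C(13, 4) = 1431430. Through P₂: C(22, 8)·C(5, 1) = 1598850. Since P₁ is strictly southwest of P₂, a monotone path through both must visit P₁ then P₂; paths through both = C(14, 5)·C(8, 3)·C(5, 1) = 560560. Avoid both = 4686825 − 1431430 − 1598850 + 560560 = 2217105.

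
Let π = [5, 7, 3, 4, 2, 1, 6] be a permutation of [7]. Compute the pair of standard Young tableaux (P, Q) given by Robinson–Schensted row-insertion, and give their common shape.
P = [1, 4, 6] / [2, 7] / [3] / [5];  Q = [1, 2, 7] / [3, 4] / [5] / [6];  common shape = (3, 2, 1, 1)

Row-insert the values π_1, π_2, … into P one at a time, bumping the leftmost entry strictly greater than the inserted value down to the next row. The recording tableau Q records, in position (i, j), the step at which that cell was added to P.
  Insert 5 (step 1): P = [5];  Q = [1]
  Insert 7 (step 2): P = [5, 7];  Q = [1, 2]
  Insert 3 (step 3): P = [3, 7] / [5];  Q = [1, 2] / [3]
  Insert 4 (step 4): P = [3, 4] / [5, 7];  Q = [1, 2] / [3, 4]
  Insert 2 (step 5): P = [2, 4] / [3, 7] / [5];  Q = [1, 2] / [3, 4] / [5]
  Insert 1 (step 6): P = [1, 4] / [2, 7] / [3] / [5];  Q = [1, 2] / [3, 4] / [5] / [6]
  Insert 6 (step 7): P = [1, 4, 6] / [2, 7] / [3] / [5];  Q = [1, 2, 7] / [3, 4] / [5] / [6]
Final shape: (3, 2, 1, 1).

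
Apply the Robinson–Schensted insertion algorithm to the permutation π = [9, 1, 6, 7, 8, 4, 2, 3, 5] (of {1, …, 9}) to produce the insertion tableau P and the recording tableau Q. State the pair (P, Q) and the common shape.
P = [1, 2, 3, 5] / [4, 7, 8] / [6] / [9];  Q = [1, 3, 4, 5] / [2, 8, 9] / [6] / [7];  common shape = (4, 3, 1, 1)

Row-insert the values π_1, π_2, … into P one at a time, bumping the leftmost entry strictly greater than the inserted value down to the next row. The recording tableau Q records, in position (i, j), the step at which that cell was added to P.
  Insert 9 (step 1): P = [9];  Q = [1]
  Insert 1 (step 2): P = [1] / [9];  Q = [1] / [2]
  Insert 6 (step 3): P = [1, 6] / [9];  Q = [1, 3] / [2]
  Insert 7 (step 4): P = [1, 6, 7] / [9];  Q = [1, 3, 4] / [2]
  Insert 8 (step 5): P = [1, 6, 7, 8] / [9];  Q = [1, 3, 4, 5] / [2]
  Insert 4 (step 6): P = [1, 4, 7, 8] / [6] / [9];  Q = [1, 3, 4, 5] / [2] / [6]
  Insert 2 (step 7): P = [1, 2, 7, 8] / [4] / [6] / [9];  Q = [1, 3, 4, 5] / [2] / [6] / [7]
  Insert 3 (step 8): P = [1, 2, 3, 8] / [4, 7] / [6] / [9];  Q = [1, 3, 4, 5] / [2, 8] / [6] / [7]
  Insert 5 (step 9): P = [1, 2, 3, 5] / [4, 7, 8] / [6] / [9];  Q = [1, 3, 4, 5] / [2, 8, 9] / [6] / [7]
Final shape: (4, 3, 1, 1).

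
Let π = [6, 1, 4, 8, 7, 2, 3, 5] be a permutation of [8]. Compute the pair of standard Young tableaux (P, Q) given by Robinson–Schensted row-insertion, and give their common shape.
P = [1, 2, 3, 5] / [4, 7] / [6, 8];  Q = [1, 3, 4, 8] / [2, 5] / [6, 7];  common shape = (4, 2, 2)

Row-insert the values π_1, π_2, … into P one at a time, bumping the leftmost entry strictly greater than the inserted value down to the next row. The recording tableau Q records, in position (i, j), the step at which that cell was added to P.
  Insert 6 (step 1): P = [6];  Q = [1]
  Insert 1 (step 2): P = [1] / [6];  Q = [1] / [2]
  Insert 4 (step 3): P = [1, 4] / [6];  Q = [1, 3] / [2]
  Insert 8 (step 4): P = [1, 4, 8] / [6];  Q = [1, 3, 4] / [2]
  Insert 7 (step 5): P = [1, 4, 7] / [6, 8];  Q = [1, 3, 4] / [2, 5]
  Insert 2 (step 6): P = [1, 2, 7] / [4, 8] / [6];  Q = [1, 3, 4] / [2, 5] / [6]
  Insert 3 (step 7): P = [1, 2, 3] / [4, 7] / [6, 8];  Q = [1, 3, 4] / [2, 5] / [6, 7]
  Insert 5 (step 8): P = [1, 2, 3, 5] / [4, 7] / [6, 8];  Q = [1, 3, 4, 8] / [2, 5] / [6, 7]
Final shape: (4, 2, 2).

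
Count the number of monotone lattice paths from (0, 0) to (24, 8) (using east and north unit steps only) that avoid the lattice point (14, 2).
Number of paths = 9557340

Total paths from (0, 0) to (24, 8): C(32, 24) = 10518300. Paths through (14, 2): (paths (0, 0) → (14, 2)) × (paths (14, 2) → (24, 8)) = C(16, 14) · C(16, 10) = 120 · 8008 = 960960. Avoidance count = 10518300 − 960960 = 9557340.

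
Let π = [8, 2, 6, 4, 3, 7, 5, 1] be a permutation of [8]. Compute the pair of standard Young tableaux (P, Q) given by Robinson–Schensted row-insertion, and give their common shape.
P = [1, 3, 5] / [2, 7] / [4] / [6] / [8];  Q = [1, 3, 6] / [2, 7] / [4] / [5] / [8];  common shape = (3, 2, 1, 1, 1)

Row-insert the values π_1, π_2, … into P one at a time, bumping the leftmost entry strictly greater than the inserted value down to the next row. The recording tableau Q records, in position (i, j), the step at which that cell was added to P.
  Insert 8 (step 1): P = [8];  Q = [1]
  Insert 2 (step 2): P = [2] / [8];  Q = [1] / [2]
  Insert 6 (step 3): P = [2, 6] / [8];  Q = [1, 3] / [2]
  Insert 4 (step 4): P = [2, 4] / [6] / [8];  Q = [1, 3] / [2] / [4]
  Insert 3 (step 5): P = [2, 3] / [4] / [6] / [8];  Q = [1, 3] / [2] / [4] / [5]
  Insert 7 (step 6): P = [2, 3, 7] / [4] / [6] / [8];  Q = [1, 3, 6] / [2] / [4] / [5]
  Insert 5 (step 7): P = [2, 3, 5] / [4, 7] / [6] / [8];  Q = [1, 3, 6] / [2, 7] / [4] / [5]
  Insert 1 (step 8): P = [1, 3, 5] / [2, 7] / [4] / [6] / [8];  Q = [1, 3, 6] / [2, 7] / [4] / [5] / [8]
Final shape: (3, 2, 1, 1, 1).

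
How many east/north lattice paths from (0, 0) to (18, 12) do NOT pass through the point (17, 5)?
Number of paths = 86282553

Total paths from (0, 0) to (18, 12): C(30, 18) = 86493225. Paths through (17, 5): (paths (0, 0) → (17, 5)) × (paths (17, 5) → (18, 12)) = C(22, 17) · C(8, 1) = 26334 · 8 = 210672. Avoidance count = 86493225 − 210672 = 86282553.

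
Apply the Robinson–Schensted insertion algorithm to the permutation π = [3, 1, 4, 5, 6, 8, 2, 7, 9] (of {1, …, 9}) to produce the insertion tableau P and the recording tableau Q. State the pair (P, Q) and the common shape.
P = [1, 2, 5, 6, 7, 9] / [3, 4, 8];  Q = [1, 3, 4, 5, 6, 9] / [2, 7, 8];  common shape = (6, 3)

Row-insert the values π_1, π_2, … into P one at a time, bumping the leftmost entry strictly greater than the inserted value down to the next row. The recording tableau Q records, in position (i, j), the step at which that cell was added to P.
  Insert 3 (step 1): P = [3];  Q = [1]
  Insert 1 (step 2): P = [1] / [3];  Q = [1] / [2]
  Insert 4 (step 3): P = [1, 4] / [3];  Q = [1, 3] / [2]
  Insert 5 (step 4): P = [1, 4, 5] / [3];  Q = [1, 3, 4] / [2]
  Insert 6 (step 5): P = [1, 4, 5, 6] / [3];  Q = [1, 3, 4, 5] / [2]
  Insert 8 (step 6): P = [1, 4, 5, 6, 8] / [3];  Q = [1, 3, 4, 5, 6] / [2]
  Insert 2 (step 7): P = [1, 2, 5, 6, 8] / [3, 4];  Q = [1, 3, 4, 5, 6] / [2, 7]
  Insert 7 (step 8): P = [1, 2, 5, 6, 7] / [3, 4, 8];  Q = [1, 3, 4, 5, 6] / [2, 7, 8]
  Insert 9 (step 9): P = [1, 2, 5, 6, 7, 9] / [3, 4, 8];  Q = [1, 3, 4, 5, 6, 9] / [2, 7, 8]
Final shape: (6, 3).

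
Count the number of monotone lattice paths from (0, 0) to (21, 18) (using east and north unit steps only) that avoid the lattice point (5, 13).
Number of paths = 62184793758

Total paths from (0, 0) to (21, 18): C(39, 21) = 62359143990. Paths through (5, 13): (paths (0, 0) → (5, 13)) × (paths (5, 13) → (21, 18)) = C(18, 5) · C(21, 16) = 8568 · 20349 = 174350232. Avoidance count = 62359143990 − 174350232 = 62184793758.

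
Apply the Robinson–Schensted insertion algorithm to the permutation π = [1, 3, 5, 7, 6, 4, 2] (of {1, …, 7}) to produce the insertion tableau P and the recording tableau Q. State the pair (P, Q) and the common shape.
P = [1, 2, 4, 6] / [3] / [5] / [7];  Q = [1, 2, 3, 4] / [5] / [6] / [7];  common shape = (4, 1, 1, 1)

Row-insert the values π_1, π_2, … into P one at a time, bumping the leftmost entry strictly greater than the inserted value down to the next row. The recording tableau Q records, in position (i, j), the step at which that cell was added to P.
  Insert 1 (step 1): P = [1];  Q = [1]
  Insert 3 (step 2): P = [1, 3];  Q = [1, 2]
  Insert 5 (step 3): P = [1, 3, 5];  Q = [1, 2, 3]
  Insert 7 (step 4): P = [1, 3, 5, 7];  Q = [1, 2, 3, 4]
  Insert 6 (step 5): P = [1, 3, 5, 6] / [7];  Q = [1, 2, 3, 4] / [5]
  Insert 4 (step 6): P = [1, 3, 4, 6] / [5] / [7];  Q = [1, 2, 3, 4] / [5] / [6]
  Insert 2 (step 7): P = [1, 2, 4, 6] / [3] / [5] / [7];  Q = [1, 2, 3, 4] / [5] / [6] / [7]
Final shape: (4, 1, 1, 1).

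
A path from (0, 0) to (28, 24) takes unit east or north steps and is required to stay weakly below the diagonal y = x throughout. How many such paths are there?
Number of paths = 73514652074500

By the reflection principle (André's argument), the number of monotone paths to (28, 24) with n ≤ m that never go above y = x is C(52, 28) − C(52, 29) = 426384982032100 − 352870329957600 = 73514652074500.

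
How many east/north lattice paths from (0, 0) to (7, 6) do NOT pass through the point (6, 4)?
Number of paths = 1086

Total paths from (0, 0) to (7, 6): C(13, 7) = 1716. Paths through (6, 4): (paths (0, 0) → (6, 4)) × (paths (6, 4) → (7, 6)) = C(10, 6) · C(3, 1) = 210 · 3 = 630. Avoidance count = 1716 − 630 = 1086.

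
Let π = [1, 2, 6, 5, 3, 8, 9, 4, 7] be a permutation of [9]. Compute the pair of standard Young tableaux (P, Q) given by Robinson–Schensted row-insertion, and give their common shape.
P = [1, 2, 3, 4, 7] / [5, 8, 9] / [6];  Q = [1, 2, 3, 6, 7] / [4, 8, 9] / [5];  common shape = (5, 3, 1)

Row-insert the values π_1, π_2, … into P one at a time, bumping the leftmost entry strictly greater than the inserted value down to the next row. The recording tableau Q records, in position (i, j), the step at which that cell was added to P.
  Insert 1 (step 1): P = [1];  Q = [1]
  Insert 2 (step 2): P = [1, 2];  Q = [1, 2]
  Insert 6 (step 3): P = [1, 2, 6];  Q = [1, 2, 3]
  Insert 5 (step 4): P = [1, 2, 5] / [6];  Q = [1, 2, 3] / [4]
  Insert 3 (step 5): P = [1, 2, 3] / [5] / [6];  Q = [1, 2, 3] / [4] / [5]
  Insert 8 (step 6): P = [1, 2, 3, 8] / [5] / [6];  Q = [1, 2, 3, 6] / [4] / [5]
  Insert 9 (step 7): P = [1, 2, 3, 8, 9] / [5] / [6];  Q = [1, 2, 3, 6, 7] / [4] / [5]
  Insert 4 (step 8): P = [1, 2, 3, 4, 9] / [5, 8] / [6];  Q = [1, 2, 3, 6, 7] / [4, 8] / [5]
  Insert 7 (step 9): P = [1, 2, 3, 4, 7] / [5, 8, 9] / [6];  Q = [1, 2, 3, 6, 7] / [4, 8, 9] / [5]
Final shape: (5, 3, 1).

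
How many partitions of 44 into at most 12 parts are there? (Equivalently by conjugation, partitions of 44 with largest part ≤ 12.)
p(44, parts ≤ 12) = 42333

Use the recurrence p(n, m) = p(n, m−1) + p(n−m, m): either the largest part is < m (count p(n, m−1)) or the largest part is exactly m (remove one copy of m, count p(n−m, m)). With p(0, ·) = 1 this gives p(44, parts ≤ 12) = 42333. (By conjugating Young diagrams, this also counts partitions of 44 into at most 12 parts.)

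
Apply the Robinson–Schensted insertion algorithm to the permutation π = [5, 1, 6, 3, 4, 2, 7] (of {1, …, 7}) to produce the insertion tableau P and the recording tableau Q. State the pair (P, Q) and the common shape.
P = [1, 2, 4, 7] / [3, 6] / [5];  Q = [1, 3, 5, 7] / [2, 4] / [6];  common shape = (4, 2, 1)

Row-insert the values π_1, π_2, … into P one at a time, bumping the leftmost entry strictly greater than the inserted value down to the next row. The recording tableau Q records, in position (i, j), the step at which that cell was added to P.
  Insert 5 (step 1): P = [5];  Q = [1]
  Insert 1 (step 2): P = [1] / [5];  Q = [1] / [2]
  Insert 6 (step 3): P = [1, 6] / [5];  Q = [1, 3] / [2]
  Insert 3 (step 4): P = [1, 3] / [5, 6];  Q = [1, 3] / [2, 4]
  Insert 4 (step 5): P = [1, 3, 4] / [5, 6];  Q = [1, 3, 5] / [2, 4]
  Insert 2 (step 6): P = [1, 2, 4] / [3, 6] / [5];  Q = [1, 3, 5] / [2, 4] / [6]
  Insert 7 (step 7): P = [1, 2, 4, 7] / [3, 6] / [5];  Q = [1, 3, 5, 7] / [2, 4] / [6]
Final shape: (4, 2, 1).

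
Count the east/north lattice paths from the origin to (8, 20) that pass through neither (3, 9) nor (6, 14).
Number of paths = 1406825

Inclusion–exclusion. Total paths: C(28, 8) = 3108105. Through P₁: C(12, 3)·C(16, 5) = 960960. Through P₂: C(20, 6)·C(8, 2) = 1085280. Since P₁ is strictly southwest of P₂, a monotone path through both must visit P₁ then P₂; paths through both = C(12, 3)·C(8, 3)·C(8, 2) = 344960. Avoid both = 3108105 − 960960 − 1085280 + 344960 = 1406825.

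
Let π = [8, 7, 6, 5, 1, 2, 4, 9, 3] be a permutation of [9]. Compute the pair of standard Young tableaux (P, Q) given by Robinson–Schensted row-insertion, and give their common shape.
P = [1, 2, 3, 9] / [4] / [5] / [6] / [7] / [8];  Q = [1, 6, 7, 8] / [2] / [3] / [4] / [5] / [9];  common shape = (4, 1, 1, 1, 1, 1)

Row-insert the values π_1, π_2, … into P one at a time, bumping the leftmost entry strictly greater than the inserted value down to the next row. The recording tableau Q records, in position (i, j), the step at which that cell was added to P.
  Insert 8 (step 1): P = [8];  Q = [1]
  Insert 7 (step 2): P = [7] / [8];  Q = [1] / [2]
  Insert 6 (step 3): P = [6] / [7] / [8];  Q = [1] / [2] / [3]
  Insert 5 (step 4): P = [5] / [6] / [7] / [8];  Q = [1] / [2] / [3] / [4]
  Insert 1 (step 5): P = [1] / [5] / [6] / [7] / [8];  Q = [1] / [2] / [3] / [4] / [5]
  Insert 2 (step 6): P = [1, 2] / [5] / [6] / [7] / [8];  Q = [1, 6] / [2] / [3] / [4] / [5]
  Insert 4 (step 7): P = [1, 2, 4] / [5] / [6] / [7] / [8];  Q = [1, 6, 7] / [2] / [3] / [4] / [5]
  Insert 9 (step 8): P = [1, 2, 4, 9] / [5] / [6] / [7] / [8];  Q = [1, 6, 7, 8] / [2] / [3] / [4] / [5]
  Insert 3 (step 9): P = [1, 2, 3, 9] / [4] / [5] / [6] / [7] / [8];  Q = [1, 6, 7, 8] / [2] / [3] / [4] / [5] / [9]
Final shape: (4, 1, 1, 1, 1, 1).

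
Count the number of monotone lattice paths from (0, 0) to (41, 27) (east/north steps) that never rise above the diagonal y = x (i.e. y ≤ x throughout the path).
Number of paths = 2431577733201275120

By the reflection principle (André's argument), the number of monotone paths to (41, 27) with n ≤ m that never go above y = x is C(68, 41) − C(68, 42) = 6808417652963570336 − 4376839919762295216 = 2431577733201275120.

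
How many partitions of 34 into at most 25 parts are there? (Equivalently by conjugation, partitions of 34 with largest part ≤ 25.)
p(34, parts ≤ 25) = 12243

Use the recurrence p(n, m) = p(n, m−1) + p(n−m, m): either the largest part is < m (count p(n, m−1)) or the largest part is exactly m (remove one copy of m, count p(n−m, m)). With p(0, ·) = 1 this gives p(34, parts ≤ 25) = 12243. (By conjugating Young diagrams, this also counts partitions of 34 into at most 25 parts.)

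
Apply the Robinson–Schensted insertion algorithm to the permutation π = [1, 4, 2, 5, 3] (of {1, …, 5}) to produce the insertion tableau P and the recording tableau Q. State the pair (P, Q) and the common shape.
P = [1, 2, 3] / [4, 5];  Q = [1, 2, 4] / [3, 5];  common shape = (3, 2)

Row-insert the values π_1, π_2, … into P one at a time, bumping the leftmost entry strictly greater than the inserted value down to the next row. The recording tableau Q records, in position (i, j), the step at which that cell was added to P.
  Insert 1 (step 1): P = [1];  Q = [1]
  Insert 4 (step 2): P = [1, 4];  Q = [1, 2]
  Insert 2 (step 3): P = [1, 2] / [4];  Q = [1, 2] / [3]
  Insert 5 (step 4): P = [1, 2, 5] / [4];  Q = [1, 2, 4] / [3]
  Insert 3 (step 5): P = [1, 2, 3] / [4, 5];  Q = [1, 2, 4] / [3, 5]
Final shape: (3, 2).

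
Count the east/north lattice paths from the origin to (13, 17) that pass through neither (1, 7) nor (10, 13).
Number of paths = 75945772

Inclusion–exclusion. Total paths: C(30, 13) = 119759850. Through P₁: C(8, 1)·C(22, 12) = 5173168. Through P₂: C(23, 10)·C(7, 3) = 40042310. Since P₁ is strictly southwest of P₂, a monotone path through both must visit P₁ then P₂; paths through both = C(8, 1)·C(15, 9)·C(7, 3) = 1401400. Avoid both = 119759850 − 5173168 − 40042310 + 1401400 = 75945772.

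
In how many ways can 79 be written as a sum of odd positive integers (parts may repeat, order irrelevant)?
p_odd(79) = 70488

Enumerate partitions using only odd parts via the recurrence o(n, m) = o(n, m−2) + o(n−m, m) over odd m, starting from the largest odd part ≤ n. This gives p_odd(79) = 70488. (Euler's theorem: equals the count of distinct-part partitions.)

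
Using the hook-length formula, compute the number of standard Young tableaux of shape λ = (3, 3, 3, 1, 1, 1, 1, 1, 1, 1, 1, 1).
# SYT of shape (3, 3, 3, 1, 1, 1, 1, 1, 1, 1, 1, 1) = 56100

Hook-length formula: f^λ = n! / Π hook(c), product over all cells c of the Young diagram. For λ = (3, 3, 3, 1, 1, 1, 1, 1, 1, 1, 1, 1), n = 18 boxes. Hook lengths by row (left-to-right, top-to-bottom): [14, 4, 3]; [13, 3, 2]; [12, 2, 1]; [9]; [8]; [7]; [6]; [5]; [4]; [3]; [2]; [1]. Product of hooks = 114124308480. So f^λ = 18! / 114124308480 = 6402373705728000 / 114124308480 = 56100.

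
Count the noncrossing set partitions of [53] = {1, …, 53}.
C_53 = 116157871455782434250553845880

These noncrossing partitions are counted by the Catalan number C_n = (1/(n + 1)) · C(2n, n). For n = 53: C_53 = (1/54) · C(106, 53) = 6272525058612251449529907677520/54 = 116157871455782434250553845880.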